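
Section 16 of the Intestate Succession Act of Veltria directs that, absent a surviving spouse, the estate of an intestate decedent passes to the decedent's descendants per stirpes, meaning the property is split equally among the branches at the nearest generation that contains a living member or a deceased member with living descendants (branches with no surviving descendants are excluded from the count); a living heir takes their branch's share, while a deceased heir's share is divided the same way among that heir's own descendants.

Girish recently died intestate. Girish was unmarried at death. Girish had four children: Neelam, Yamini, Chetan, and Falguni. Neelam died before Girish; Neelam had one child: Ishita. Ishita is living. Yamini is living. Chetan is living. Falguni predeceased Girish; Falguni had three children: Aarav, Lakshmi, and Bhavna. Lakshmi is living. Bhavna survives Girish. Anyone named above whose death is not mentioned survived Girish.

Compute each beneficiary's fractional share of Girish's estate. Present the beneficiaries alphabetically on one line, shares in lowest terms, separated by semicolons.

Aarav 1/12; Bhavna 1/12; Chetan 1/4; Ishita 1/4; Lakshmi 1/12; Yamini 1/4

There is no surviving spouse, so the entire estate passes to Girish's descendants per stirpes.
The estate is divided into 4 equal shares of 1/4 among Neelam, Yamini, Chetan, Falguni.
Neelam predeceased; the 1/4 allotted to Neelam's branch passes to Neelam's issue by representation.
Ishita is the sole taker at this level and receives the full 1/4.
Yamini is living and takes 1/4.
Chetan is living and takes 1/4.
Falguni predeceased; the 1/4 allotted to Falguni's branch passes to Falguni's issue by representation.
The 1/4 is divided into 3 equal shares of 1/12 among Aarav, Lakshmi, Bhavna.
Aarav is living and takes 1/12.
Lakshmi is living and takes 1/12.
Bhavna is living and takes 1/12.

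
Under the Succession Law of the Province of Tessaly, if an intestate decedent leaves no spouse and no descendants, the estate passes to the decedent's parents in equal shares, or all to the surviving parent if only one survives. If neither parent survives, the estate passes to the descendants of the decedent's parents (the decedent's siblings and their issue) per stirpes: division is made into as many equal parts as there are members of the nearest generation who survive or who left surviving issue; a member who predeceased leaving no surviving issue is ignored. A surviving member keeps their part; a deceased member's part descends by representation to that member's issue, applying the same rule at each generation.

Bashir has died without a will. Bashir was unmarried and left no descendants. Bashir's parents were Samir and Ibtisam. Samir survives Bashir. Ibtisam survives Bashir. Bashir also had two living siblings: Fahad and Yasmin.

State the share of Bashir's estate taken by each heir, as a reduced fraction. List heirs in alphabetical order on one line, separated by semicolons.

Both parents survive, so Samir and Ibtisam each take 1/2. The siblings take nothing because a surviving parent has priority.

Ibtisam 1/2; Samir 1/2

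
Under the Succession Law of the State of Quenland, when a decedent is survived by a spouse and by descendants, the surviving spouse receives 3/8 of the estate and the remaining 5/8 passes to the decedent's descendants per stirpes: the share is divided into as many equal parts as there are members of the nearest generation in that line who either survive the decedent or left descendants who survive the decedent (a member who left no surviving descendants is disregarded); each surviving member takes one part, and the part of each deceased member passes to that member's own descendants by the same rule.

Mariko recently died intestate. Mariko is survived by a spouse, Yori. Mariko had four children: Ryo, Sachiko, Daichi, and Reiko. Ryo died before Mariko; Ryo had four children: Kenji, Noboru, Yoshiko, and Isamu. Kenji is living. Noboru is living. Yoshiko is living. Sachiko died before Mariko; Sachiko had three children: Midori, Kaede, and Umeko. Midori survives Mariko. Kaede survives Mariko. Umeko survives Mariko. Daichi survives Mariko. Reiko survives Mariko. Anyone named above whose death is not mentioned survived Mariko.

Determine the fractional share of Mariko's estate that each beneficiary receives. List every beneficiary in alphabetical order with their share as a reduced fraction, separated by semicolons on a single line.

Yori, as surviving spouse, takes 3/8.
The remaining 5/8 passes to Mariko's descendants per stirpes.
The 5/8 is divided into 4 equal shares of 5/32 among Ryo, Sachiko, Daichi, Reiko.
Ryo predeceased; the 5/32 allotted to Ryo's branch passes to Ryo's issue by representation.
The 5/32 is divided into 4 equal shares of 5/128 among Kenji, Noboru, Yoshiko, Isamu.
Kenji is living and takes 5/128.
Noboru is living and takes 5/128.
Yoshiko is living and takes 5/128.
Isamu is living and takes 5/128.
Sachiko predeceased; the 5/32 allotted to Sachiko's branch passes to Sachiko's issue by representation.
The 5/32 is divided into 3 equal shares of 5/96 among Midori, Kaede, Umeko.
Midori is living and takes 5/96.
Kaede is living and takes 5/96.
Umeko is living and takes 5/96.
Daichi is living and takes 5/32.
Reiko is living and takes 5/32.

Daichi 5/32; Isamu 5/128; Kaede 5/96; Kenji 5/128; Midori 5/96; Noboru 5/128; Reiko 5/32; Umeko 5/96; Yori 3/8; Yoshiko 5/128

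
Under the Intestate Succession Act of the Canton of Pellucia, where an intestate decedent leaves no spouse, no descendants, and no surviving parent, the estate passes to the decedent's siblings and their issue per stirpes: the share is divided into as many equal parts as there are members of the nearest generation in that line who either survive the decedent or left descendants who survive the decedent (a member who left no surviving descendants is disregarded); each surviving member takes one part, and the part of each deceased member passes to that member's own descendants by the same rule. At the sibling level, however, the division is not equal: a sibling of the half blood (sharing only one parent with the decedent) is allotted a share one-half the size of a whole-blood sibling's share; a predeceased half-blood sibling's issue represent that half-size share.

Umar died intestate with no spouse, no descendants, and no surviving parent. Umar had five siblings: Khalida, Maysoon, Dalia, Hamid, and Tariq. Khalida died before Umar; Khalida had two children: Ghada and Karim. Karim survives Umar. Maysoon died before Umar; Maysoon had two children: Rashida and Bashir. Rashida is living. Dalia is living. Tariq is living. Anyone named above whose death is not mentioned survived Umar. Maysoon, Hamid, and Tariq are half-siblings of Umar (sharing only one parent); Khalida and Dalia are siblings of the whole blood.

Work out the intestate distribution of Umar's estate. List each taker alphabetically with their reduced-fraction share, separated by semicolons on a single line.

Bashir 1/14; Dalia 2/7; Ghada 1/7; Hamid 1/7; Karim 1/7; Rashida 1/14; Tariq 1/7

No spouse, descendants, or parent survives, so the estate passes to Umar's siblings per stirpes.
Half-blood siblings count for one-half the weight of whole-blood siblings at the initial division.
Dividing 1 in proportion to weights (total weight 7/2): Khalida (weight 1) → 2/7; Maysoon (weight 1/2) → 1/7; Dalia (weight 1) → 2/7; Hamid (weight 1/2) → 1/7; Tariq (weight 1/2) → 1/7.
Khalida predeceased; the 2/7 allotted to Khalida's branch passes to Khalida's issue by representation.
The 2/7 is divided into 2 equal shares of 1/7 among Ghada, Karim.
Ghada is living and takes 1/7.
Karim is living and takes 1/7.
Maysoon predeceased; the 1/7 allotted to Maysoon's branch passes to Maysoon's issue by representation.
The 1/7 is divided into 2 equal shares of 1/14 among Rashida, Bashir.
Rashida is living and takes 1/14.
Bashir is living and takes 1/14.
Dalia is living and takes 2/7.
Hamid is living and takes 1/7.
Tariq is living and takes 1/7.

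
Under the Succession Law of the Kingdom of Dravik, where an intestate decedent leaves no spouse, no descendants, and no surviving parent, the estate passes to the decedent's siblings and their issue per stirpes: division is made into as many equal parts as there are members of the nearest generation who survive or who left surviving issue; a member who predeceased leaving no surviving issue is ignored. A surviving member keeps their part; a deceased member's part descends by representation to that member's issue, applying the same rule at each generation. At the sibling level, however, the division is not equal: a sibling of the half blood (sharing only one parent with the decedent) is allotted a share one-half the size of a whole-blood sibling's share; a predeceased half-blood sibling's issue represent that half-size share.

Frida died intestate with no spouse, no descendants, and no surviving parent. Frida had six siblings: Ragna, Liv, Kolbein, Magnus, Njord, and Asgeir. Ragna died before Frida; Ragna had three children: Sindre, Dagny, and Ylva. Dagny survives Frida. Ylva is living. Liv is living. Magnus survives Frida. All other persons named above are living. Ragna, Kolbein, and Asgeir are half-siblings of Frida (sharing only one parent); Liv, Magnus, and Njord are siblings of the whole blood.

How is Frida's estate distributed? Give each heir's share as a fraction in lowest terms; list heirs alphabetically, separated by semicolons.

Asgeir 1/9; Dagny 1/27; Kolbein 1/9; Liv 2/9; Magnus 2/9; Njord 2/9; Sindre 1/27; Ylva 1/27

No spouse, descendants, or parent survives, so the estate passes to Frida's siblings per stirpes.
Half-blood siblings count for one-half the weight of whole-blood siblings at the initial division.
Dividing 1 in proportion to weights (total weight 9/2): Ragna (weight 1/2) → 1/9; Liv (weight 1) → 2/9; Kolbein (weight 1/2) → 1/9; Magnus (weight 1) → 2/9; Njord (weight 1) → 2/9; Asgeir (weight 1/2) → 1/9.
Ragna predeceased; the 1/9 allotted to Ragna's branch passes to Ragna's issue by representation.
The 1/9 is divided into 3 equal shares of 1/27 among Sindre, Dagny, Ylva.
Sindre is living and takes 1/27.
Dagny is living and takes 1/27.
Ylva is living and takes 1/27.
Liv is living and takes 2/9.
Kolbein is living and takes 1/9.
Magnus is living and takes 2/9.
Njord is living and takes 2/9.
Asgeir is living and takes 1/9.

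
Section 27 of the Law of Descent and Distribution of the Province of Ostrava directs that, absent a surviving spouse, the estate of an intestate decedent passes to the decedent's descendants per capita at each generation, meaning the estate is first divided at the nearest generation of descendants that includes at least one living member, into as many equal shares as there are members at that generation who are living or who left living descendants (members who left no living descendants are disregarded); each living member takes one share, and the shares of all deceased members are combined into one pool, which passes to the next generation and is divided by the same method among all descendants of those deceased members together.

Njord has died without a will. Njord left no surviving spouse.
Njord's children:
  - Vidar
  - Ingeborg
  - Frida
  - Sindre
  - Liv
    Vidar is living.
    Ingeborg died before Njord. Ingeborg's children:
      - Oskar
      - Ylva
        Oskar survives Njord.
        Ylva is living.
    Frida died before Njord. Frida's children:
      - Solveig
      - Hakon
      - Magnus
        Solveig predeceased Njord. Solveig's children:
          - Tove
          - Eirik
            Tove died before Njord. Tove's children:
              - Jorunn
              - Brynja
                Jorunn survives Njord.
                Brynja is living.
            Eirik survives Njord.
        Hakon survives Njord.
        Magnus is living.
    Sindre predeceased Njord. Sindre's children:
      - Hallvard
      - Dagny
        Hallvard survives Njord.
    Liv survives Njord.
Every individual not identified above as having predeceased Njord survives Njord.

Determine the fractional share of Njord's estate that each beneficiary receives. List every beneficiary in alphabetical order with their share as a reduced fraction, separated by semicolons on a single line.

There is no surviving spouse, so the entire estate passes to Njord's descendants per capita at each generation.
At generation 1 (Vidar, Ingeborg, Frida, Sindre, Liv) there are 5 shares of (1)/5 = 1/5 each.
Living: Vidar and Liv — each takes 1/5.
Deceased: Ingeborg, Frida, and Sindre. Their combined 3/5 is pooled and carried to generation 2.
At generation 2 (Oskar, Ylva, Solveig, Hakon, Magnus, Hallvard, Dagny) there are 7 shares of (3/5)/7 = 3/35 each.
Living: Oskar, Ylva, Hakon, Magnus, Hallvard, and Dagny — each takes 3/35.
Deceased: Solveig. That 3/35 share is carried to generation 3.
At generation 3 (Tove, Eirik) there are 2 shares of (3/35)/2 = 3/70 each.
Living: Eirik — each takes 3/70.
Deceased: Tove. That 3/70 share is carried to generation 4.
At generation 4 (Jorunn, Brynja) there are 2 shares of (3/70)/2 = 3/140 each.
Living: Jorunn and Brynja — each takes 3/140.

Brynja 3/140; Dagny 3/35; Eirik 3/70; Hakon 3/35; Hallvard 3/35; Jorunn 3/140; Liv 1/5; Magnus 3/35; Oskar 3/35; Vidar 1/5; Ylva 3/35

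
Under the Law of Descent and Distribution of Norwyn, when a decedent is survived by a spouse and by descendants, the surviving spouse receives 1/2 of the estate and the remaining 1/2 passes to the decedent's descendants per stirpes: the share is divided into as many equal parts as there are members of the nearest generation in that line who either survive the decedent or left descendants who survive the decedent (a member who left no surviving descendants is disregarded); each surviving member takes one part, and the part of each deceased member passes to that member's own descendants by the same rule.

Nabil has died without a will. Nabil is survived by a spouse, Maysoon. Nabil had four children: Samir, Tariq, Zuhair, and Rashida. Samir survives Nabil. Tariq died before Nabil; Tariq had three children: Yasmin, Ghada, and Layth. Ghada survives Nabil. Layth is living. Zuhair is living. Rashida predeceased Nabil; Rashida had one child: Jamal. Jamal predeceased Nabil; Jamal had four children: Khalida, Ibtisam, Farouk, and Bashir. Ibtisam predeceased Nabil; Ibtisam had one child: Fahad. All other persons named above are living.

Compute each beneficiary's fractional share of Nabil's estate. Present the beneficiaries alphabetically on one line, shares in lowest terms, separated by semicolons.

Maysoon, as surviving spouse, takes 1/2.
The remaining 1/2 passes to Nabil's descendants per stirpes.
The 1/2 is divided into 4 equal shares of 1/8 among Samir, Tariq, Zuhair, Rashida.
Samir is living and takes 1/8.
Tariq predeceased; the 1/8 allotted to Tariq's branch passes to Tariq's issue by representation.
The 1/8 is divided into 3 equal shares of 1/24 among Yasmin, Ghada, Layth.
Yasmin is living and takes 1/24.
Ghada is living and takes 1/24.
Layth is living and takes 1/24.
Zuhair is living and takes 1/8.
Rashida predeceased; the 1/8 allotted to Rashida's branch passes to Rashida's issue by representation.
Jamal's line is the sole branch at this level, so the full 1/8 passes to Jamal's issue by representation.
The 1/8 is divided into 4 equal shares of 1/32 among Khalida, Ibtisam, Farouk, Bashir.
Khalida is living and takes 1/32.
Ibtisam predeceased; the 1/32 allotted to Ibtisam's branch passes to Ibtisam's issue by representation.
Fahad is the sole taker at this level and receives the full 1/32.
Farouk is living and takes 1/32.
Bashir is living and takes 1/32.

Bashir 1/32; Fahad 1/32; Farouk 1/32; Ghada 1/24; Khalida 1/32; Layth 1/24; Maysoon 1/2; Samir 1/8; Yasmin 1/24; Zuhair 1/8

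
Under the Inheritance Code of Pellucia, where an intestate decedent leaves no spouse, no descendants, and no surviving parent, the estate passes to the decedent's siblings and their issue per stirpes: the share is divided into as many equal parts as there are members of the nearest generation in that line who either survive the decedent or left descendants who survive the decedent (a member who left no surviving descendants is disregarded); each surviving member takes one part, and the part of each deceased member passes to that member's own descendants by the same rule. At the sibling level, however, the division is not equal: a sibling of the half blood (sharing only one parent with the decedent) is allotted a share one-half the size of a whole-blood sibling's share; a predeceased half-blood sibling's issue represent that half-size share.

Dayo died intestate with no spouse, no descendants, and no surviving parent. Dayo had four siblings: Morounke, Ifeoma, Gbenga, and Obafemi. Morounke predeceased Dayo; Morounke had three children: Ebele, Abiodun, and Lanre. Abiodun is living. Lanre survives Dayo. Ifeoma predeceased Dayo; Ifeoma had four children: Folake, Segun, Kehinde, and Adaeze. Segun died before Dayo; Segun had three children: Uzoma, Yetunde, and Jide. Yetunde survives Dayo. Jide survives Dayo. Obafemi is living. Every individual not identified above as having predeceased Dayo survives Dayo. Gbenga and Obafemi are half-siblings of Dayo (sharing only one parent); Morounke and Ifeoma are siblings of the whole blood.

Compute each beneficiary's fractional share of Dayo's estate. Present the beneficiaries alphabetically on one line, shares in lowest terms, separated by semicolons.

No spouse, descendants, or parent survives, so the estate passes to Dayo's siblings per stirpes.
Half-blood siblings count for one-half the weight of whole-blood siblings at the initial division.
Dividing 1 in proportion to weights (total weight 3): Morounke (weight 1) → 1/3; Ifeoma (weight 1) → 1/3; Gbenga (weight 1/2) → 1/6; Obafemi (weight 1/2) → 1/6.
Morounke predeceased; the 1/3 allotted to Morounke's branch passes to Morounke's issue by representation.
The 1/3 is divided into 3 equal shares of 1/9 among Ebele, Abiodun, Lanre.
Ebele is living and takes 1/9.
Abiodun is living and takes 1/9.
Lanre is living and takes 1/9.
Ifeoma predeceased; the 1/3 allotted to Ifeoma's branch passes to Ifeoma's issue by representation.
The 1/3 is divided into 4 equal shares of 1/12 among Folake, Segun, Kehinde, Adaeze.
Folake is living and takes 1/12.
Segun predeceased; the 1/12 allotted to Segun's branch passes to Segun's issue by representation.
The 1/12 is divided into 3 equal shares of 1/36 among Uzoma, Yetunde, Jide.
Uzoma is living and takes 1/36.
Yetunde is living and takes 1/36.
Jide is living and takes 1/36.
Kehinde is living and takes 1/12.
Adaeze is living and takes 1/12.
Gbenga is living and takes 1/6.
Obafemi is living and takes 1/6.

Abiodun 1/9; Adaeze 1/12; Ebele 1/9; Folake 1/12; Gbenga 1/6; Jide 1/36; Kehinde 1/12; Lanre 1/9; Obafemi 1/6; Uzoma 1/36; Yetunde 1/36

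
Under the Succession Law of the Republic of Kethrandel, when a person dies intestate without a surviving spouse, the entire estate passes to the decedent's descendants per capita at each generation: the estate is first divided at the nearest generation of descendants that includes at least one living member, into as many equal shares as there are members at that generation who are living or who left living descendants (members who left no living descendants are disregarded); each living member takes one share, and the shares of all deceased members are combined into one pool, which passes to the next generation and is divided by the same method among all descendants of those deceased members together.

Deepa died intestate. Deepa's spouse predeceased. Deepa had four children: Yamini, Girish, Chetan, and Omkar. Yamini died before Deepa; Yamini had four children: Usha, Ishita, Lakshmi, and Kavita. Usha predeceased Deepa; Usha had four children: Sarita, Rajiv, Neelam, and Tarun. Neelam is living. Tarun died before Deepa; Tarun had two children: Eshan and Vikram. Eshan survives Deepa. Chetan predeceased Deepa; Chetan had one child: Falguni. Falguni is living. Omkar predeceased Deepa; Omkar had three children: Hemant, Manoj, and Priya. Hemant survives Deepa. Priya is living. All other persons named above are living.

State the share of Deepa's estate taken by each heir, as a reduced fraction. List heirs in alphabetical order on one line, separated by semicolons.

There is no surviving spouse, so the entire estate passes to Deepa's descendants per capita at each generation.
At generation 1 (Yamini, Girish, Chetan, Omkar) there are 4 shares of (1)/4 = 1/4 each.
Living: Girish — each takes 1/4.
Deceased: Yamini, Chetan, and Omkar. Their combined 3/4 is pooled and carried to generation 2.
At generation 2 (Usha, Ishita, Lakshmi, Kavita, Falguni, Hemant, Manoj, Priya) there are 8 shares of (3/4)/8 = 3/32 each.
Living: Ishita, Lakshmi, Kavita, Falguni, Hemant, Manoj, and Priya — each takes 3/32.
Deceased: Usha. That 3/32 share is carried to generation 3.
At generation 3 (Sarita, Rajiv, Neelam, Tarun) there are 4 shares of (3/32)/4 = 3/128 each.
Living: Sarita, Rajiv, and Neelam — each takes 3/128.
Deceased: Tarun. That 3/128 share is carried to generation 4.
At generation 4 (Eshan, Vikram) there are 2 shares of (3/128)/2 = 3/256 each.
Living: Eshan and Vikram — each takes 3/256.

Eshan 3/256; Falguni 3/32; Girish 1/4; Hemant 3/32; Ishita 3/32; Kavita 3/32; Lakshmi 3/32; Manoj 3/32; Neelam 3/128; Priya 3/32; Rajiv 3/128; Sarita 3/128; Vikram 3/256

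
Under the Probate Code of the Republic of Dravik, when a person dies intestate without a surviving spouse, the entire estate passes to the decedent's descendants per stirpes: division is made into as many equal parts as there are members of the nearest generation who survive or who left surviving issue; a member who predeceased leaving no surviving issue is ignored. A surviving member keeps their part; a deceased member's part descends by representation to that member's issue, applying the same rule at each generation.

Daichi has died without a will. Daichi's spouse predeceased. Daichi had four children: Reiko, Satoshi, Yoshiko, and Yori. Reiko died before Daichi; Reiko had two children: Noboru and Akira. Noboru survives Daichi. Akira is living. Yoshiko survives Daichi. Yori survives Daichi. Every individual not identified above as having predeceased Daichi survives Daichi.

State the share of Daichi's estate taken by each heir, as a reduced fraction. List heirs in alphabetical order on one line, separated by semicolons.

Akira 1/8; Noboru 1/8; Satoshi 1/4; Yori 1/4; Yoshiko 1/4

There is no surviving spouse, so the entire estate passes to Daichi's descendants per stirpes.
The estate is divided into 4 equal shares of 1/4 among Reiko, Satoshi, Yoshiko, Yori.
Reiko predeceased; the 1/4 allotted to Reiko's branch passes to Reiko's issue by representation.
The 1/4 is divided into 2 equal shares of 1/8 among Noboru, Akira.
Noboru is living and takes 1/8.
Akira is living and takes 1/8.
Satoshi is living and takes 1/4.
Yoshiko is living and takes 1/4.
Yori is living and takes 1/4.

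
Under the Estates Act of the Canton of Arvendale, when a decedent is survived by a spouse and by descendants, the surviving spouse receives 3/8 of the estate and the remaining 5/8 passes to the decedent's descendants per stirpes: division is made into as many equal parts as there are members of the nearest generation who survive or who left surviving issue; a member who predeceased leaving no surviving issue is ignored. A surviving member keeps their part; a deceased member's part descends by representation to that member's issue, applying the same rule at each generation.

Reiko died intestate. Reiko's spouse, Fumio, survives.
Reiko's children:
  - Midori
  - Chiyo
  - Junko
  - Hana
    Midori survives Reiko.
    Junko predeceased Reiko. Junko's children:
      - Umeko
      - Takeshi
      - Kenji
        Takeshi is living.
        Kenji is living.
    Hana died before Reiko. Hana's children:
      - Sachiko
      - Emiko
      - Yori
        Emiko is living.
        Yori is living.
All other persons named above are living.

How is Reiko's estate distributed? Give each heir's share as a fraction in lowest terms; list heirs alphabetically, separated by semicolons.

Fumio, as surviving spouse, takes 3/8.
The remaining 5/8 passes to Reiko's descendants per stirpes.
The 5/8 is divided into 4 equal shares of 5/32 among Midori, Chiyo, Junko, Hana.
Midori is living and takes 5/32.
Chiyo is living and takes 5/32.
Junko predeceased; the 5/32 allotted to Junko's branch passes to Junko's issue by representation.
The 5/32 is divided into 3 equal shares of 5/96 among Umeko, Takeshi, Kenji.
Umeko is living and takes 5/96.
Takeshi is living and takes 5/96.
Kenji is living and takes 5/96.
Hana predeceased; the 5/32 allotted to Hana's branch passes to Hana's issue by representation.
The 5/32 is divided into 3 equal shares of 5/96 among Sachiko, Emiko, Yori.
Sachiko is living and takes 5/96.
Emiko is living and takes 5/96.
Yori is living and takes 5/96.

Chiyo 5/32; Emiko 5/96; Fumio 3/8; Kenji 5/96; Midori 5/32; Sachiko 5/96; Takeshi 5/96; Umeko 5/96; Yori 5/96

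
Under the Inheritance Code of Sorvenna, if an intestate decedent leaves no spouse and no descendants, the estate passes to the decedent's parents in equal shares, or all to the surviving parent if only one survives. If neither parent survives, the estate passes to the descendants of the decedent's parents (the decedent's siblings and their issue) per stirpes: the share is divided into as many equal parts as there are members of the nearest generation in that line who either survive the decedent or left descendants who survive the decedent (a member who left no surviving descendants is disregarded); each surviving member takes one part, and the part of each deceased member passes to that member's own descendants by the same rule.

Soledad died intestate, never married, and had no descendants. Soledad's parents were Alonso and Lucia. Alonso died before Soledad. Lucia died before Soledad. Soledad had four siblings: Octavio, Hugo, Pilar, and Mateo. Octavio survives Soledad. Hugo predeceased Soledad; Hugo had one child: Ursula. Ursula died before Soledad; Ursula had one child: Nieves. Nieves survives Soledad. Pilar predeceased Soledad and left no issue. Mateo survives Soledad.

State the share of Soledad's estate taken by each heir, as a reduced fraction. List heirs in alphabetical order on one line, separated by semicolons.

Mateo 1/3; Nieves 1/3; Octavio 1/3

Neither parent survives and there are no descendants, so the estate passes to Soledad's siblings and their issue per stirpes.
Pilar left no surviving issue, so that branch lapses and is disregarded.
The estate is divided into 3 equal shares of 1/3 among Octavio, Hugo, Mateo.
Octavio is living and takes 1/3.
Hugo predeceased; the 1/3 allotted to Hugo's branch passes to Hugo's issue by representation.
Ursula's line is the sole branch at this level, so the full 1/3 passes to Ursula's issue by representation.
Nieves is the sole taker at this level and receives the full 1/3.
Mateo is living and takes 1/3.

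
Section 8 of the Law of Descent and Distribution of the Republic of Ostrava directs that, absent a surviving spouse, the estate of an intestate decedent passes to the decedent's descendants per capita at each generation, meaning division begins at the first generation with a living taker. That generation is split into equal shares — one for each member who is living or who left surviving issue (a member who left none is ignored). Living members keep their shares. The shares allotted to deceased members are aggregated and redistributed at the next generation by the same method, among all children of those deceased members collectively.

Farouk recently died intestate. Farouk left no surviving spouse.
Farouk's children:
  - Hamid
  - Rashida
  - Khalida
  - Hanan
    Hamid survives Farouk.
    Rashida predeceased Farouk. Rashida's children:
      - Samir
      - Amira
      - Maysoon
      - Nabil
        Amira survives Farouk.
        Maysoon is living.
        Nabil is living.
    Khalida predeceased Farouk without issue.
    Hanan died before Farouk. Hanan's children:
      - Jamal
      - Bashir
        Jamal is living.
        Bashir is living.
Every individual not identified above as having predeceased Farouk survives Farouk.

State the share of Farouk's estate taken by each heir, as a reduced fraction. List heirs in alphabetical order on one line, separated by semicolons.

There is no surviving spouse, so the entire estate passes to Farouk's descendants per capita at each generation.
At generation 1 (Hamid, Rashida, Hanan) there are 3 shares of (1)/3 = 1/3 each.
Living: Hamid — each takes 1/3.
Deceased: Rashida and Hanan. Their combined 2/3 is pooled and carried to generation 2.
At generation 2 (Samir, Amira, Maysoon, Nabil, Jamal, Bashir) there are 6 shares of (2/3)/6 = 1/9 each.
Living: Samir, Amira, Maysoon, Nabil, Jamal, and Bashir — each takes 1/9.

Amira 1/9; Bashir 1/9; Hamid 1/3; Jamal 1/9; Maysoon 1/9; Nabil 1/9; Samir 1/9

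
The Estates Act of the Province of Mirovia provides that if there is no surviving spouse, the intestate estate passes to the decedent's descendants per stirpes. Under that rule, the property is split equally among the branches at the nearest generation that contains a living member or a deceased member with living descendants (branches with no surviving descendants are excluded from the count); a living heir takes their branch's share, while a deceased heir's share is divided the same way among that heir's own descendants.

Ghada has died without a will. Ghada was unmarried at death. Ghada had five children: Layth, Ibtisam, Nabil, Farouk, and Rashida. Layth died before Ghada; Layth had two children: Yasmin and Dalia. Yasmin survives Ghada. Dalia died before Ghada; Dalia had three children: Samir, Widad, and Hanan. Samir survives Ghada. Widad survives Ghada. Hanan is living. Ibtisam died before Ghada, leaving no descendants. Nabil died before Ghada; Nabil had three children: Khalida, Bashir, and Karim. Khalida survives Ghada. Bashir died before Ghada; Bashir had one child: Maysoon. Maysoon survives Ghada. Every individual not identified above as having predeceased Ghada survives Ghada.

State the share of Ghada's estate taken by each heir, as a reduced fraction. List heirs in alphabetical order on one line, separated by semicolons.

Farouk 1/4; Hanan 1/24; Karim 1/12; Khalida 1/12; Maysoon 1/12; Rashida 1/4; Samir 1/24; Widad 1/24; Yasmin 1/8

There is no surviving spouse, so the entire estate passes to Ghada's descendants per stirpes.
Ibtisam left no surviving issue, so that branch lapses and is disregarded.
The estate is divided into 4 equal shares of 1/4 among Layth, Nabil, Farouk, Rashida.
Layth predeceased; the 1/4 allotted to Layth's branch passes to Layth's issue by representation.
The 1/4 is divided into 2 equal shares of 1/8 among Yasmin, Dalia.
Yasmin is living and takes 1/8.
Dalia predeceased; the 1/8 allotted to Dalia's branch passes to Dalia's issue by representation.
The 1/8 is divided into 3 equal shares of 1/24 among Samir, Widad, Hanan.
Samir is living and takes 1/24.
Widad is living and takes 1/24.
Hanan is living and takes 1/24.
Nabil predeceased; the 1/4 allotted to Nabil's branch passes to Nabil's issue by representation.
The 1/4 is divided into 3 equal shares of 1/12 among Khalida, Bashir, Karim.
Khalida is living and takes 1/12.
Bashir predeceased; the 1/12 allotted to Bashir's branch passes to Bashir's issue by representation.
Maysoon is the sole taker at this level and receives the full 1/12.
Karim is living and takes 1/12.
Farouk is living and takes 1/4.
Rashida is living and takes 1/4.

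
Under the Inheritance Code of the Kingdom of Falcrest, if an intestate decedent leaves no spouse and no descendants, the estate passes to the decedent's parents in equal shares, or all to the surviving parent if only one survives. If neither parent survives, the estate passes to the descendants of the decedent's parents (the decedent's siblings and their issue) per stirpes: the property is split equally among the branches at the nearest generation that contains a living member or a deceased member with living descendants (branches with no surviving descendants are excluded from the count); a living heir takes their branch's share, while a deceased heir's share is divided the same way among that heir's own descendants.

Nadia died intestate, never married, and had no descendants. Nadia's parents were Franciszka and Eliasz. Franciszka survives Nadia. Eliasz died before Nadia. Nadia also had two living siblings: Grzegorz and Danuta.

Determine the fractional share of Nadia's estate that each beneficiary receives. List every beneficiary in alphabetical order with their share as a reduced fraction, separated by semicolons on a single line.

Franciszka 1

Only one parent, Franciszka, survives, so Franciszka takes the entire estate. The siblings take nothing because a surviving parent has priority.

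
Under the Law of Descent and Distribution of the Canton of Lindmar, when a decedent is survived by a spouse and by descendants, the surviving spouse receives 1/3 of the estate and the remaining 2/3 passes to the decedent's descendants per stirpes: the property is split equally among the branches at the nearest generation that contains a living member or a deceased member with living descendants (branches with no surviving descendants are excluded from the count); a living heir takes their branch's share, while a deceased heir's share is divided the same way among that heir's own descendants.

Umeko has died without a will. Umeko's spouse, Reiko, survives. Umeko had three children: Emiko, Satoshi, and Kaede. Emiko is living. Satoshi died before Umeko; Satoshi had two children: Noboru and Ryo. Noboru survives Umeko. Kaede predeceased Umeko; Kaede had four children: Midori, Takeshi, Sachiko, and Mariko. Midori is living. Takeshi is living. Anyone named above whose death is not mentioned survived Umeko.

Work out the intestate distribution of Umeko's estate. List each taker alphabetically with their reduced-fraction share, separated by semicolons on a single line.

Reiko, as surviving spouse, takes 1/3.
The remaining 2/3 passes to Umeko's descendants per stirpes.
The 2/3 is divided into 3 equal shares of 2/9 among Emiko, Satoshi, Kaede.
Emiko is living and takes 2/9.
Satoshi predeceased; the 2/9 allotted to Satoshi's branch passes to Satoshi's issue by representation.
The 2/9 is divided into 2 equal shares of 1/9 among Noboru, Ryo.
Noboru is living and takes 1/9.
Ryo is living and takes 1/9.
Kaede predeceased; the 2/9 allotted to Kaede's branch passes to Kaede's issue by representation.
The 2/9 is divided into 4 equal shares of 1/18 among Midori, Takeshi, Sachiko, Mariko.
Midori is living and takes 1/18.
Takeshi is living and takes 1/18.
Sachiko is living and takes 1/18.
Mariko is living and takes 1/18.

Emiko 2/9; Mariko 1/18; Midori 1/18; Noboru 1/9; Reiko 1/3; Ryo 1/9; Sachiko 1/18; Takeshi 1/18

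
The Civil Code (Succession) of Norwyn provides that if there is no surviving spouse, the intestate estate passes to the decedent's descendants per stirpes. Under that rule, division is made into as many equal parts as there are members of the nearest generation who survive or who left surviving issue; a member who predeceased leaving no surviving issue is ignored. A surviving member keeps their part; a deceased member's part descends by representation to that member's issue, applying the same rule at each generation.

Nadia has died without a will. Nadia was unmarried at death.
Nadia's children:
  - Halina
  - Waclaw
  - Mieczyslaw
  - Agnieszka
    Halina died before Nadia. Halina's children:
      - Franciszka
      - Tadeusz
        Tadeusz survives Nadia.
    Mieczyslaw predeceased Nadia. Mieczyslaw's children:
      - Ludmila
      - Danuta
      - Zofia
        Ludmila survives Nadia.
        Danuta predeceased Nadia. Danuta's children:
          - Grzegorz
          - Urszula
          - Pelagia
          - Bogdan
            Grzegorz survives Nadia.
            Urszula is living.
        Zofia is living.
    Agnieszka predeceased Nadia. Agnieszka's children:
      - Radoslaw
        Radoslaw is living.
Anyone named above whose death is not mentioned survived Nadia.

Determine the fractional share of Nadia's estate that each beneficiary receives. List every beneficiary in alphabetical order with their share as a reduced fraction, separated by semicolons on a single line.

Bogdan 1/48; Franciszka 1/8; Grzegorz 1/48; Ludmila 1/12; Pelagia 1/48; Radoslaw 1/4; Tadeusz 1/8; Urszula 1/48; Waclaw 1/4; Zofia 1/12

There is no surviving spouse, so the entire estate passes to Nadia's descendants per stirpes.
The estate is divided into 4 equal shares of 1/4 among Halina, Waclaw, Mieczyslaw, Agnieszka.
Halina predeceased; the 1/4 allotted to Halina's branch passes to Halina's issue by representation.
The 1/4 is divided into 2 equal shares of 1/8 among Franciszka, Tadeusz.
Franciszka is living and takes 1/8.
Tadeusz is living and takes 1/8.
Waclaw is living and takes 1/4.
Mieczyslaw predeceased; the 1/4 allotted to Mieczyslaw's branch passes to Mieczyslaw's issue by representation.
The 1/4 is divided into 3 equal shares of 1/12 among Ludmila, Danuta, Zofia.
Ludmila is living and takes 1/12.
Danuta predeceased; the 1/12 allotted to Danuta's branch passes to Danuta's issue by representation.
The 1/12 is divided into 4 equal shares of 1/48 among Grzegorz, Urszula, Pelagia, Bogdan.
Grzegorz is living and takes 1/48.
Urszula is living and takes 1/48.
Pelagia is living and takes 1/48.
Bogdan is living and takes 1/48.
Zofia is living and takes 1/12.
Agnieszka predeceased; the 1/4 allotted to Agnieszka's branch passes to Agnieszka's issue by representation.
Radoslaw is the sole taker at this level and receives the full 1/4.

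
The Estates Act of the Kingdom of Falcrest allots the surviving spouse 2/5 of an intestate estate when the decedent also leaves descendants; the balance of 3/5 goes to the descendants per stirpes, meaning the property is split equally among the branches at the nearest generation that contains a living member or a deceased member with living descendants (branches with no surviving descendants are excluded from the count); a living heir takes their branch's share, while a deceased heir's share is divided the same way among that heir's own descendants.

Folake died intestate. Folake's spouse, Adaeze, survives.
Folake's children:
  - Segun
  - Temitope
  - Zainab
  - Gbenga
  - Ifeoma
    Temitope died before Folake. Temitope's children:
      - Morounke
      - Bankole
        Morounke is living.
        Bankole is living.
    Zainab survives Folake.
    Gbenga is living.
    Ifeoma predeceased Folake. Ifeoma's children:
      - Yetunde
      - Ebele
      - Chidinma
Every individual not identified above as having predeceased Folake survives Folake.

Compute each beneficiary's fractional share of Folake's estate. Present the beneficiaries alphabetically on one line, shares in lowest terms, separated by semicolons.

Adaeze 2/5; Bankole 3/50; Chidinma 1/25; Ebele 1/25; Gbenga 3/25; Morounke 3/50; Segun 3/25; Yetunde 1/25; Zainab 3/25

Adaeze, as surviving spouse, takes 2/5.
The remaining 3/5 passes to Folake's descendants per stirpes.
The 3/5 is divided into 5 equal shares of 3/25 among Segun, Temitope, Zainab, Gbenga, Ifeoma.
Segun is living and takes 3/25.
Temitope predeceased; the 3/25 allotted to Temitope's branch passes to Temitope's issue by representation.
The 3/25 is divided into 2 equal shares of 3/50 among Morounke, Bankole.
Morounke is living and takes 3/50.
Bankole is living and takes 3/50.
Zainab is living and takes 3/25.
Gbenga is living and takes 3/25.
Ifeoma predeceased; the 3/25 allotted to Ifeoma's branch passes to Ifeoma's issue by representation.
The 3/25 is divided into 3 equal shares of 1/25 among Yetunde, Ebele, Chidinma.
Yetunde is living and takes 1/25.
Ebele is living and takes 1/25.
Chidinma is living and takes 1/25.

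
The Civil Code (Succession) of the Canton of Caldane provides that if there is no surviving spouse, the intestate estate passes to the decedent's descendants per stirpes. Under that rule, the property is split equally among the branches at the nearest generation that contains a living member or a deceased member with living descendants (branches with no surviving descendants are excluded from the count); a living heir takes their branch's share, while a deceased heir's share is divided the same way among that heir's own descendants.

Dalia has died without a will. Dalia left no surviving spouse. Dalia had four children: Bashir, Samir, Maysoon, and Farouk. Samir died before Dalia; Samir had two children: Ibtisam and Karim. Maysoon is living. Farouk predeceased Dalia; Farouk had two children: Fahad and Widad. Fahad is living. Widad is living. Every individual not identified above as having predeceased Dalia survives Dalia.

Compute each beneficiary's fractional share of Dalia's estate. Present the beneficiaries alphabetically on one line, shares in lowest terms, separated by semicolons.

Bashir 1/4; Fahad 1/8; Ibtisam 1/8; Karim 1/8; Maysoon 1/4; Widad 1/8

There is no surviving spouse, so the entire estate passes to Dalia's descendants per stirpes.
The estate is divided into 4 equal shares of 1/4 among Bashir, Samir, Maysoon, Farouk.
Bashir is living and takes 1/4.
Samir predeceased; the 1/4 allotted to Samir's branch passes to Samir's issue by representation.
The 1/4 is divided into 2 equal shares of 1/8 among Ibtisam, Karim.
Ibtisam is living and takes 1/8.
Karim is living and takes 1/8.
Maysoon is living and takes 1/4.
Farouk predeceased; the 1/4 allotted to Farouk's branch passes to Farouk's issue by representation.
The 1/4 is divided into 2 equal shares of 1/8 among Fahad, Widad.
Fahad is living and takes 1/8.
Widad is living and takes 1/8.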